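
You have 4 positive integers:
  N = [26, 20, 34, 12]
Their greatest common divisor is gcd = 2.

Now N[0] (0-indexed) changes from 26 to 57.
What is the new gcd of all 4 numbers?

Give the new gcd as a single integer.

Numbers: [26, 20, 34, 12], gcd = 2
Change: index 0, 26 -> 57
gcd of the OTHER numbers (without index 0): gcd([20, 34, 12]) = 2
New gcd = gcd(g_others, new_val) = gcd(2, 57) = 1

Answer: 1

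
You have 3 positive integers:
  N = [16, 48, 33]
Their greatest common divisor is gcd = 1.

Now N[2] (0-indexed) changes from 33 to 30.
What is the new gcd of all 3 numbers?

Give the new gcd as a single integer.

Answer: 2

Derivation:
Numbers: [16, 48, 33], gcd = 1
Change: index 2, 33 -> 30
gcd of the OTHER numbers (without index 2): gcd([16, 48]) = 16
New gcd = gcd(g_others, new_val) = gcd(16, 30) = 2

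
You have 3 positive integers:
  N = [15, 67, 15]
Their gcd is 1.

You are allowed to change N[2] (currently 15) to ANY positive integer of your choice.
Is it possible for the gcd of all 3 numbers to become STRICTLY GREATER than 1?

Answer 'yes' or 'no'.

Answer: no

Derivation:
Current gcd = 1
gcd of all OTHER numbers (without N[2]=15): gcd([15, 67]) = 1
The new gcd after any change is gcd(1, new_value).
This can be at most 1.
Since 1 = old gcd 1, the gcd can only stay the same or decrease.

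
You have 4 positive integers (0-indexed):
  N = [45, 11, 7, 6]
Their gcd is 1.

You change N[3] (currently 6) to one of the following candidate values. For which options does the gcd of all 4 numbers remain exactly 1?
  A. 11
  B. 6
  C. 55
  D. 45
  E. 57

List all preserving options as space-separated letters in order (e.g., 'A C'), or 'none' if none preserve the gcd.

Old gcd = 1; gcd of others (without N[3]) = 1
New gcd for candidate v: gcd(1, v). Preserves old gcd iff gcd(1, v) = 1.
  Option A: v=11, gcd(1,11)=1 -> preserves
  Option B: v=6, gcd(1,6)=1 -> preserves
  Option C: v=55, gcd(1,55)=1 -> preserves
  Option D: v=45, gcd(1,45)=1 -> preserves
  Option E: v=57, gcd(1,57)=1 -> preserves

Answer: A B C D E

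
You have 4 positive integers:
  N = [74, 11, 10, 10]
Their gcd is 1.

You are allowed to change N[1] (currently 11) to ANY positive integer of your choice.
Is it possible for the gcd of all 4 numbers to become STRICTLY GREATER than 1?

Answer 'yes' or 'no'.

Answer: yes

Derivation:
Current gcd = 1
gcd of all OTHER numbers (without N[1]=11): gcd([74, 10, 10]) = 2
The new gcd after any change is gcd(2, new_value).
This can be at most 2.
Since 2 > old gcd 1, the gcd CAN increase (e.g., set N[1] = 2).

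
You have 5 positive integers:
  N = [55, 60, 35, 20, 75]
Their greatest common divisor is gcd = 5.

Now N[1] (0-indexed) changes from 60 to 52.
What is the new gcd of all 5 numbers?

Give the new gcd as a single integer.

Numbers: [55, 60, 35, 20, 75], gcd = 5
Change: index 1, 60 -> 52
gcd of the OTHER numbers (without index 1): gcd([55, 35, 20, 75]) = 5
New gcd = gcd(g_others, new_val) = gcd(5, 52) = 1

Answer: 1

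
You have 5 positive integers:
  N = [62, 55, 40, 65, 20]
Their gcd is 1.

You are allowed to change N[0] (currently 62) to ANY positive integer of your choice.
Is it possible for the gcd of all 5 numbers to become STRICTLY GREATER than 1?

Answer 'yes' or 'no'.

Answer: yes

Derivation:
Current gcd = 1
gcd of all OTHER numbers (without N[0]=62): gcd([55, 40, 65, 20]) = 5
The new gcd after any change is gcd(5, new_value).
This can be at most 5.
Since 5 > old gcd 1, the gcd CAN increase (e.g., set N[0] = 5).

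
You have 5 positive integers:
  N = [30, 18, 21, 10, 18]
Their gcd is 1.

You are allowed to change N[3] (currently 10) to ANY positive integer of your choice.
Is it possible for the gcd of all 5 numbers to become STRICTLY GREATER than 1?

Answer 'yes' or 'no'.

Current gcd = 1
gcd of all OTHER numbers (without N[3]=10): gcd([30, 18, 21, 18]) = 3
The new gcd after any change is gcd(3, new_value).
This can be at most 3.
Since 3 > old gcd 1, the gcd CAN increase (e.g., set N[3] = 3).

Answer: yes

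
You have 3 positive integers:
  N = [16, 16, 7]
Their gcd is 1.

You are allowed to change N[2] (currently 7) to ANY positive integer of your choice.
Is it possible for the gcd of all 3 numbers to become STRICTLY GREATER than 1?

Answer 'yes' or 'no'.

Current gcd = 1
gcd of all OTHER numbers (without N[2]=7): gcd([16, 16]) = 16
The new gcd after any change is gcd(16, new_value).
This can be at most 16.
Since 16 > old gcd 1, the gcd CAN increase (e.g., set N[2] = 16).

Answer: yes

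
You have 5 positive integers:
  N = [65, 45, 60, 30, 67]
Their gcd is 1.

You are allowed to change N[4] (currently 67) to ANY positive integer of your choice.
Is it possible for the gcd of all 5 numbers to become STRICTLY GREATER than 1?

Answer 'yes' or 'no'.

Current gcd = 1
gcd of all OTHER numbers (without N[4]=67): gcd([65, 45, 60, 30]) = 5
The new gcd after any change is gcd(5, new_value).
This can be at most 5.
Since 5 > old gcd 1, the gcd CAN increase (e.g., set N[4] = 5).

Answer: yes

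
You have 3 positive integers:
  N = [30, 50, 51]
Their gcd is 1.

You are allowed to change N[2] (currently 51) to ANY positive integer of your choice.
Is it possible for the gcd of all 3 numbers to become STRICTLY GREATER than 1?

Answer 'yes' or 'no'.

Answer: yes

Derivation:
Current gcd = 1
gcd of all OTHER numbers (without N[2]=51): gcd([30, 50]) = 10
The new gcd after any change is gcd(10, new_value).
This can be at most 10.
Since 10 > old gcd 1, the gcd CAN increase (e.g., set N[2] = 10).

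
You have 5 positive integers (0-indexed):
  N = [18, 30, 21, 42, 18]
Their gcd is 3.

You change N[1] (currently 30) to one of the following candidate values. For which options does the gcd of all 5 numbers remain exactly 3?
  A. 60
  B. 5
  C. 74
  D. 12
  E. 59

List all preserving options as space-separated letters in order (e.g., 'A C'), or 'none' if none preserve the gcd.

Old gcd = 3; gcd of others (without N[1]) = 3
New gcd for candidate v: gcd(3, v). Preserves old gcd iff gcd(3, v) = 3.
  Option A: v=60, gcd(3,60)=3 -> preserves
  Option B: v=5, gcd(3,5)=1 -> changes
  Option C: v=74, gcd(3,74)=1 -> changes
  Option D: v=12, gcd(3,12)=3 -> preserves
  Option E: v=59, gcd(3,59)=1 -> changes

Answer: A D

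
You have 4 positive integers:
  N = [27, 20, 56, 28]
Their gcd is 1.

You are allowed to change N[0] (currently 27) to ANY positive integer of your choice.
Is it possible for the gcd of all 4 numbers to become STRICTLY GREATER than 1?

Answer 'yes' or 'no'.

Answer: yes

Derivation:
Current gcd = 1
gcd of all OTHER numbers (without N[0]=27): gcd([20, 56, 28]) = 4
The new gcd after any change is gcd(4, new_value).
This can be at most 4.
Since 4 > old gcd 1, the gcd CAN increase (e.g., set N[0] = 4).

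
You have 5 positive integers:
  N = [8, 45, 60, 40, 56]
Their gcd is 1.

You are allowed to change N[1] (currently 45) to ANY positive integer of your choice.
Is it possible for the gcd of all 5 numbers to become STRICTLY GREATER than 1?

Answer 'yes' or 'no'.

Current gcd = 1
gcd of all OTHER numbers (without N[1]=45): gcd([8, 60, 40, 56]) = 4
The new gcd after any change is gcd(4, new_value).
This can be at most 4.
Since 4 > old gcd 1, the gcd CAN increase (e.g., set N[1] = 4).

Answer: yes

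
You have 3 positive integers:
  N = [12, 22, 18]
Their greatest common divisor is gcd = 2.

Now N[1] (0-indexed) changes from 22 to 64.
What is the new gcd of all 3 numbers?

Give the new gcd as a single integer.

Answer: 2

Derivation:
Numbers: [12, 22, 18], gcd = 2
Change: index 1, 22 -> 64
gcd of the OTHER numbers (without index 1): gcd([12, 18]) = 6
New gcd = gcd(g_others, new_val) = gcd(6, 64) = 2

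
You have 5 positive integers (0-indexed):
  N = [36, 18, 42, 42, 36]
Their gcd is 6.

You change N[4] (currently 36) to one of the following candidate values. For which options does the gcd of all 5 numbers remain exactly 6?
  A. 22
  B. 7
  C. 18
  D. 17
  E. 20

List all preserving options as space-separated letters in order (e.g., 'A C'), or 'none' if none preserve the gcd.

Answer: C

Derivation:
Old gcd = 6; gcd of others (without N[4]) = 6
New gcd for candidate v: gcd(6, v). Preserves old gcd iff gcd(6, v) = 6.
  Option A: v=22, gcd(6,22)=2 -> changes
  Option B: v=7, gcd(6,7)=1 -> changes
  Option C: v=18, gcd(6,18)=6 -> preserves
  Option D: v=17, gcd(6,17)=1 -> changes
  Option E: v=20, gcd(6,20)=2 -> changes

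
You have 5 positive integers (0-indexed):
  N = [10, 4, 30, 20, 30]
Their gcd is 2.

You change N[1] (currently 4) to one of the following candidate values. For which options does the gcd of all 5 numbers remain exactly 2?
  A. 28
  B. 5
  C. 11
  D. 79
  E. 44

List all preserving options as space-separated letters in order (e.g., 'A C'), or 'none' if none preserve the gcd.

Old gcd = 2; gcd of others (without N[1]) = 10
New gcd for candidate v: gcd(10, v). Preserves old gcd iff gcd(10, v) = 2.
  Option A: v=28, gcd(10,28)=2 -> preserves
  Option B: v=5, gcd(10,5)=5 -> changes
  Option C: v=11, gcd(10,11)=1 -> changes
  Option D: v=79, gcd(10,79)=1 -> changes
  Option E: v=44, gcd(10,44)=2 -> preserves

Answer: A E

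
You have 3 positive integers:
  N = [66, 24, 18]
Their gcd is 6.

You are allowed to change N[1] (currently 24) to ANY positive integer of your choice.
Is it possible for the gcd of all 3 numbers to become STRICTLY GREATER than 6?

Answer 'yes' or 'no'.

Answer: no

Derivation:
Current gcd = 6
gcd of all OTHER numbers (without N[1]=24): gcd([66, 18]) = 6
The new gcd after any change is gcd(6, new_value).
This can be at most 6.
Since 6 = old gcd 6, the gcd can only stay the same or decrease.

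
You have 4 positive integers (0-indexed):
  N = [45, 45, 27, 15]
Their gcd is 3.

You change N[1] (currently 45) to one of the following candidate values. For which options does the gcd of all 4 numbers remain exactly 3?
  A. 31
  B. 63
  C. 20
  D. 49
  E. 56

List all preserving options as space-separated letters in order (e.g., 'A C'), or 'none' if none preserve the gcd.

Old gcd = 3; gcd of others (without N[1]) = 3
New gcd for candidate v: gcd(3, v). Preserves old gcd iff gcd(3, v) = 3.
  Option A: v=31, gcd(3,31)=1 -> changes
  Option B: v=63, gcd(3,63)=3 -> preserves
  Option C: v=20, gcd(3,20)=1 -> changes
  Option D: v=49, gcd(3,49)=1 -> changes
  Option E: v=56, gcd(3,56)=1 -> changes

Answer: B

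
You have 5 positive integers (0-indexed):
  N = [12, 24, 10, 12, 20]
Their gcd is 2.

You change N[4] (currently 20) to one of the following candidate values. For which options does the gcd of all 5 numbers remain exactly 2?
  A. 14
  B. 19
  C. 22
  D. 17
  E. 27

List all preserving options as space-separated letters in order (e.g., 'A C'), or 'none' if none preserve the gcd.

Answer: A C

Derivation:
Old gcd = 2; gcd of others (without N[4]) = 2
New gcd for candidate v: gcd(2, v). Preserves old gcd iff gcd(2, v) = 2.
  Option A: v=14, gcd(2,14)=2 -> preserves
  Option B: v=19, gcd(2,19)=1 -> changes
  Option C: v=22, gcd(2,22)=2 -> preserves
  Option D: v=17, gcd(2,17)=1 -> changes
  Option E: v=27, gcd(2,27)=1 -> changes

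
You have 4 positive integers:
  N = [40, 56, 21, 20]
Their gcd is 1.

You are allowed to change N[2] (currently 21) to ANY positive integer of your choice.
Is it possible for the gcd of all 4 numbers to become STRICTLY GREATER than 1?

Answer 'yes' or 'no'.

Current gcd = 1
gcd of all OTHER numbers (without N[2]=21): gcd([40, 56, 20]) = 4
The new gcd after any change is gcd(4, new_value).
This can be at most 4.
Since 4 > old gcd 1, the gcd CAN increase (e.g., set N[2] = 4).

Answer: yes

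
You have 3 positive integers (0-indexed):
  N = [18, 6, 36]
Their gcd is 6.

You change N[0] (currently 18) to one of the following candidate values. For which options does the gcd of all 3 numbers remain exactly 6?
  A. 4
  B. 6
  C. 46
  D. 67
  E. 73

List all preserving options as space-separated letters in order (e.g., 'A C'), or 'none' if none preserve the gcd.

Answer: B

Derivation:
Old gcd = 6; gcd of others (without N[0]) = 6
New gcd for candidate v: gcd(6, v). Preserves old gcd iff gcd(6, v) = 6.
  Option A: v=4, gcd(6,4)=2 -> changes
  Option B: v=6, gcd(6,6)=6 -> preserves
  Option C: v=46, gcd(6,46)=2 -> changes
  Option D: v=67, gcd(6,67)=1 -> changes
  Option E: v=73, gcd(6,73)=1 -> changes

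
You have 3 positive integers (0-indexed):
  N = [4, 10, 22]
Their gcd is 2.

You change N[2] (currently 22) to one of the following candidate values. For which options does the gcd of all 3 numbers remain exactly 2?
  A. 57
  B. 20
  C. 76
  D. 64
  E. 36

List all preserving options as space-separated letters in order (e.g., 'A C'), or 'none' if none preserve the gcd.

Old gcd = 2; gcd of others (without N[2]) = 2
New gcd for candidate v: gcd(2, v). Preserves old gcd iff gcd(2, v) = 2.
  Option A: v=57, gcd(2,57)=1 -> changes
  Option B: v=20, gcd(2,20)=2 -> preserves
  Option C: v=76, gcd(2,76)=2 -> preserves
  Option D: v=64, gcd(2,64)=2 -> preserves
  Option E: v=36, gcd(2,36)=2 -> preserves

Answer: B C D E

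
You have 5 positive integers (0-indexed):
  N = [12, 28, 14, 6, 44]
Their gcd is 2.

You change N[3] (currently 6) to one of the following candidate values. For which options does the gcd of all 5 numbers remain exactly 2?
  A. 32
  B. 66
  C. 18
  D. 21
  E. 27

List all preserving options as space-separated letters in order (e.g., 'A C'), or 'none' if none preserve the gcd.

Old gcd = 2; gcd of others (without N[3]) = 2
New gcd for candidate v: gcd(2, v). Preserves old gcd iff gcd(2, v) = 2.
  Option A: v=32, gcd(2,32)=2 -> preserves
  Option B: v=66, gcd(2,66)=2 -> preserves
  Option C: v=18, gcd(2,18)=2 -> preserves
  Option D: v=21, gcd(2,21)=1 -> changes
  Option E: v=27, gcd(2,27)=1 -> changes

Answer: A B C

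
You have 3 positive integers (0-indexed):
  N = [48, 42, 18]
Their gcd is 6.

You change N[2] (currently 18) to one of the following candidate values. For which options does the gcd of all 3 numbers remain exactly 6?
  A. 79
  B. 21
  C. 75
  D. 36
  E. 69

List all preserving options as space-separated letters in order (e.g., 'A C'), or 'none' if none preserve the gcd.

Answer: D

Derivation:
Old gcd = 6; gcd of others (without N[2]) = 6
New gcd for candidate v: gcd(6, v). Preserves old gcd iff gcd(6, v) = 6.
  Option A: v=79, gcd(6,79)=1 -> changes
  Option B: v=21, gcd(6,21)=3 -> changes
  Option C: v=75, gcd(6,75)=3 -> changes
  Option D: v=36, gcd(6,36)=6 -> preserves
  Option E: v=69, gcd(6,69)=3 -> changes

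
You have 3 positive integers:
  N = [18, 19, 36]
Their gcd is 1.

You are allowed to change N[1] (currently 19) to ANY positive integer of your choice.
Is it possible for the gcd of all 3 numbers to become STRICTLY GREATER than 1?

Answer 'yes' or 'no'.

Answer: yes

Derivation:
Current gcd = 1
gcd of all OTHER numbers (without N[1]=19): gcd([18, 36]) = 18
The new gcd after any change is gcd(18, new_value).
This can be at most 18.
Since 18 > old gcd 1, the gcd CAN increase (e.g., set N[1] = 18).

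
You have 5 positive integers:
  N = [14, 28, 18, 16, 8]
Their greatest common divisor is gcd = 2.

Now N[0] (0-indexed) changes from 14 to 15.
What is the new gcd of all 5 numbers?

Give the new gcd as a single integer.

Answer: 1

Derivation:
Numbers: [14, 28, 18, 16, 8], gcd = 2
Change: index 0, 14 -> 15
gcd of the OTHER numbers (without index 0): gcd([28, 18, 16, 8]) = 2
New gcd = gcd(g_others, new_val) = gcd(2, 15) = 1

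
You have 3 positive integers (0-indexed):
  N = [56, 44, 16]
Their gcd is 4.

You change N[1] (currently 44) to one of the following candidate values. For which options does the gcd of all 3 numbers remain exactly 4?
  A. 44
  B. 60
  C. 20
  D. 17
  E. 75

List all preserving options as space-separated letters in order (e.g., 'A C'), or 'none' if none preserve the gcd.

Old gcd = 4; gcd of others (without N[1]) = 8
New gcd for candidate v: gcd(8, v). Preserves old gcd iff gcd(8, v) = 4.
  Option A: v=44, gcd(8,44)=4 -> preserves
  Option B: v=60, gcd(8,60)=4 -> preserves
  Option C: v=20, gcd(8,20)=4 -> preserves
  Option D: v=17, gcd(8,17)=1 -> changes
  Option E: v=75, gcd(8,75)=1 -> changes

Answer: A B C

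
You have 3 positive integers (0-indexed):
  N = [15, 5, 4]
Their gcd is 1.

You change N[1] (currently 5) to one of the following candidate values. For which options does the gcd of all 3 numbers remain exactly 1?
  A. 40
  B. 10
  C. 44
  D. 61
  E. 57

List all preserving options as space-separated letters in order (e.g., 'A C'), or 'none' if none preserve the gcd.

Answer: A B C D E

Derivation:
Old gcd = 1; gcd of others (without N[1]) = 1
New gcd for candidate v: gcd(1, v). Preserves old gcd iff gcd(1, v) = 1.
  Option A: v=40, gcd(1,40)=1 -> preserves
  Option B: v=10, gcd(1,10)=1 -> preserves
  Option C: v=44, gcd(1,44)=1 -> preserves
  Option D: v=61, gcd(1,61)=1 -> preserves
  Option E: v=57, gcd(1,57)=1 -> preserves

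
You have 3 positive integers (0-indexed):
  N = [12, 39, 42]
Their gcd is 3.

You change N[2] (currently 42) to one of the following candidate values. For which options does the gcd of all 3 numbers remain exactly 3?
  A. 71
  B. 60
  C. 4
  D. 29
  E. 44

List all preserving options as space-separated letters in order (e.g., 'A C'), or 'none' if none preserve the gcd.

Old gcd = 3; gcd of others (without N[2]) = 3
New gcd for candidate v: gcd(3, v). Preserves old gcd iff gcd(3, v) = 3.
  Option A: v=71, gcd(3,71)=1 -> changes
  Option B: v=60, gcd(3,60)=3 -> preserves
  Option C: v=4, gcd(3,4)=1 -> changes
  Option D: v=29, gcd(3,29)=1 -> changes
  Option E: v=44, gcd(3,44)=1 -> changes

Answer: B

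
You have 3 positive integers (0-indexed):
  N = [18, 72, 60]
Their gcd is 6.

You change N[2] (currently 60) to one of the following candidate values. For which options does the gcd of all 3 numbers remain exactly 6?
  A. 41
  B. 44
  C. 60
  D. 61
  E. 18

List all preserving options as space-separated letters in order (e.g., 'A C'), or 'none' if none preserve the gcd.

Answer: C

Derivation:
Old gcd = 6; gcd of others (without N[2]) = 18
New gcd for candidate v: gcd(18, v). Preserves old gcd iff gcd(18, v) = 6.
  Option A: v=41, gcd(18,41)=1 -> changes
  Option B: v=44, gcd(18,44)=2 -> changes
  Option C: v=60, gcd(18,60)=6 -> preserves
  Option D: v=61, gcd(18,61)=1 -> changes
  Option E: v=18, gcd(18,18)=18 -> changes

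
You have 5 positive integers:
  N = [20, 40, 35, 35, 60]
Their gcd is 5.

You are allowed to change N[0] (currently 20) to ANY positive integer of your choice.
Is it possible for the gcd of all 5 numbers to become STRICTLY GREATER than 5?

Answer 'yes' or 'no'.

Answer: no

Derivation:
Current gcd = 5
gcd of all OTHER numbers (without N[0]=20): gcd([40, 35, 35, 60]) = 5
The new gcd after any change is gcd(5, new_value).
This can be at most 5.
Since 5 = old gcd 5, the gcd can only stay the same or decrease.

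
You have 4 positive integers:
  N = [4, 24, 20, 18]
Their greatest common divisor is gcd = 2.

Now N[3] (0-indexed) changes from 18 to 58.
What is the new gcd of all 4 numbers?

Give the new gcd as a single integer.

Answer: 2

Derivation:
Numbers: [4, 24, 20, 18], gcd = 2
Change: index 3, 18 -> 58
gcd of the OTHER numbers (without index 3): gcd([4, 24, 20]) = 4
New gcd = gcd(g_others, new_val) = gcd(4, 58) = 2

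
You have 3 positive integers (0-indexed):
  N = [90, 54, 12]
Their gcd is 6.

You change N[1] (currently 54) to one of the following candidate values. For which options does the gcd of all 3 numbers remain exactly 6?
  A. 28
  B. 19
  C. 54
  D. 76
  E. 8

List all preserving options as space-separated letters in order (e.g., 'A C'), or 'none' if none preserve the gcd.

Old gcd = 6; gcd of others (without N[1]) = 6
New gcd for candidate v: gcd(6, v). Preserves old gcd iff gcd(6, v) = 6.
  Option A: v=28, gcd(6,28)=2 -> changes
  Option B: v=19, gcd(6,19)=1 -> changes
  Option C: v=54, gcd(6,54)=6 -> preserves
  Option D: v=76, gcd(6,76)=2 -> changes
  Option E: v=8, gcd(6,8)=2 -> changes

Answer: C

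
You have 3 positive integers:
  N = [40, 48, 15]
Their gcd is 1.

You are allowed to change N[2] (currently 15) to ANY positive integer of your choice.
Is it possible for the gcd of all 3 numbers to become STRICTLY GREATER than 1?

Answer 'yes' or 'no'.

Answer: yes

Derivation:
Current gcd = 1
gcd of all OTHER numbers (without N[2]=15): gcd([40, 48]) = 8
The new gcd after any change is gcd(8, new_value).
This can be at most 8.
Since 8 > old gcd 1, the gcd CAN increase (e.g., set N[2] = 8).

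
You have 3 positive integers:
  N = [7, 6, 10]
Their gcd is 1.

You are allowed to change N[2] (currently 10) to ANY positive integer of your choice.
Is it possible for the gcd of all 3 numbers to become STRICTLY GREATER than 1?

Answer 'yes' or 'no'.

Current gcd = 1
gcd of all OTHER numbers (without N[2]=10): gcd([7, 6]) = 1
The new gcd after any change is gcd(1, new_value).
This can be at most 1.
Since 1 = old gcd 1, the gcd can only stay the same or decrease.

Answer: no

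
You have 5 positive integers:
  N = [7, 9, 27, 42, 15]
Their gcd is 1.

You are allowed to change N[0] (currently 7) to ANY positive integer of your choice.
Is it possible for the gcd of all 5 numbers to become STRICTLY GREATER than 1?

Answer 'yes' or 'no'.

Current gcd = 1
gcd of all OTHER numbers (without N[0]=7): gcd([9, 27, 42, 15]) = 3
The new gcd after any change is gcd(3, new_value).
This can be at most 3.
Since 3 > old gcd 1, the gcd CAN increase (e.g., set N[0] = 3).

Answer: yes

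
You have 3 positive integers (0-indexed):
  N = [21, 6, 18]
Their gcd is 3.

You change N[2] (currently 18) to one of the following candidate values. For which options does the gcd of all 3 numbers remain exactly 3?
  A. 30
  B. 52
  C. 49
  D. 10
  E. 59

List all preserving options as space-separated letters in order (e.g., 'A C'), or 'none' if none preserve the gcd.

Answer: A

Derivation:
Old gcd = 3; gcd of others (without N[2]) = 3
New gcd for candidate v: gcd(3, v). Preserves old gcd iff gcd(3, v) = 3.
  Option A: v=30, gcd(3,30)=3 -> preserves
  Option B: v=52, gcd(3,52)=1 -> changes
  Option C: v=49, gcd(3,49)=1 -> changes
  Option D: v=10, gcd(3,10)=1 -> changes
  Option E: v=59, gcd(3,59)=1 -> changes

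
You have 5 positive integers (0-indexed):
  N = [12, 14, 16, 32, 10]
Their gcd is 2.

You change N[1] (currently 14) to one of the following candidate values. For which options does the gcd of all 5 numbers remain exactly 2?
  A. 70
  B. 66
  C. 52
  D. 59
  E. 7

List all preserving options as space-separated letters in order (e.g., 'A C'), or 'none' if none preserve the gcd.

Old gcd = 2; gcd of others (without N[1]) = 2
New gcd for candidate v: gcd(2, v). Preserves old gcd iff gcd(2, v) = 2.
  Option A: v=70, gcd(2,70)=2 -> preserves
  Option B: v=66, gcd(2,66)=2 -> preserves
  Option C: v=52, gcd(2,52)=2 -> preserves
  Option D: v=59, gcd(2,59)=1 -> changes
  Option E: v=7, gcd(2,7)=1 -> changes

Answer: A B C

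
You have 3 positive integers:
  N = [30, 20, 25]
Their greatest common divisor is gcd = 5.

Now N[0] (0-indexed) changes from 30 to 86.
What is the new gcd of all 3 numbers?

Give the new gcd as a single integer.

Answer: 1

Derivation:
Numbers: [30, 20, 25], gcd = 5
Change: index 0, 30 -> 86
gcd of the OTHER numbers (without index 0): gcd([20, 25]) = 5
New gcd = gcd(g_others, new_val) = gcd(5, 86) = 1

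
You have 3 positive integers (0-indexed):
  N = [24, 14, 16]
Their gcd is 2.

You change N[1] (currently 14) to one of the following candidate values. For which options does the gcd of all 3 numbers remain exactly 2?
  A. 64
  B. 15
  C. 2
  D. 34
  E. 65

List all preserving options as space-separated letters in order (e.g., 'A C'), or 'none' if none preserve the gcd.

Old gcd = 2; gcd of others (without N[1]) = 8
New gcd for candidate v: gcd(8, v). Preserves old gcd iff gcd(8, v) = 2.
  Option A: v=64, gcd(8,64)=8 -> changes
  Option B: v=15, gcd(8,15)=1 -> changes
  Option C: v=2, gcd(8,2)=2 -> preserves
  Option D: v=34, gcd(8,34)=2 -> preserves
  Option E: v=65, gcd(8,65)=1 -> changes

Answer: C D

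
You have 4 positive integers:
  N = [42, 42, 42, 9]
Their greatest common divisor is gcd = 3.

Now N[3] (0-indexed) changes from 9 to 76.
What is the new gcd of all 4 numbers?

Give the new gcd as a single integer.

Answer: 2

Derivation:
Numbers: [42, 42, 42, 9], gcd = 3
Change: index 3, 9 -> 76
gcd of the OTHER numbers (without index 3): gcd([42, 42, 42]) = 42
New gcd = gcd(g_others, new_val) = gcd(42, 76) = 2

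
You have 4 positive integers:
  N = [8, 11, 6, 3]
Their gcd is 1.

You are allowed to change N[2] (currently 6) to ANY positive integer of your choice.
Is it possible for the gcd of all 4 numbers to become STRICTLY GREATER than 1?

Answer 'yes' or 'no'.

Answer: no

Derivation:
Current gcd = 1
gcd of all OTHER numbers (without N[2]=6): gcd([8, 11, 3]) = 1
The new gcd after any change is gcd(1, new_value).
This can be at most 1.
Since 1 = old gcd 1, the gcd can only stay the same or decrease.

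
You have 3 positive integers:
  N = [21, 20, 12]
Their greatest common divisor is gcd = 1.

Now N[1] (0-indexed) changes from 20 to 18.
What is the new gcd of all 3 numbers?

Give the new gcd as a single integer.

Numbers: [21, 20, 12], gcd = 1
Change: index 1, 20 -> 18
gcd of the OTHER numbers (without index 1): gcd([21, 12]) = 3
New gcd = gcd(g_others, new_val) = gcd(3, 18) = 3

Answer: 3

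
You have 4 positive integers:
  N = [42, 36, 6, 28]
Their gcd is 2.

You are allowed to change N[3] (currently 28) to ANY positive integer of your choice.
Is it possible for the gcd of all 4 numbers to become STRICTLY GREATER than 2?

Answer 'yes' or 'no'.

Answer: yes

Derivation:
Current gcd = 2
gcd of all OTHER numbers (without N[3]=28): gcd([42, 36, 6]) = 6
The new gcd after any change is gcd(6, new_value).
This can be at most 6.
Since 6 > old gcd 2, the gcd CAN increase (e.g., set N[3] = 6).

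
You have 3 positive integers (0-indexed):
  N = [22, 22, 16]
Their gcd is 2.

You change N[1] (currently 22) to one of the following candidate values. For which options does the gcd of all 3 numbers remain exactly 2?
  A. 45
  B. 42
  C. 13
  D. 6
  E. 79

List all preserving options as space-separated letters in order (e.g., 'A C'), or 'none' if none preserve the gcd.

Answer: B D

Derivation:
Old gcd = 2; gcd of others (without N[1]) = 2
New gcd for candidate v: gcd(2, v). Preserves old gcd iff gcd(2, v) = 2.
  Option A: v=45, gcd(2,45)=1 -> changes
  Option B: v=42, gcd(2,42)=2 -> preserves
  Option C: v=13, gcd(2,13)=1 -> changes
  Option D: v=6, gcd(2,6)=2 -> preserves
  Option E: v=79, gcd(2,79)=1 -> changes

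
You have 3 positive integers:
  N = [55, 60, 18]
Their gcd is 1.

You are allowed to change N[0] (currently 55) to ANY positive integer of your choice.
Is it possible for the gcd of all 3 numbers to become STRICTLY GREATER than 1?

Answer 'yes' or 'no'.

Answer: yes

Derivation:
Current gcd = 1
gcd of all OTHER numbers (without N[0]=55): gcd([60, 18]) = 6
The new gcd after any change is gcd(6, new_value).
This can be at most 6.
Since 6 > old gcd 1, the gcd CAN increase (e.g., set N[0] = 6).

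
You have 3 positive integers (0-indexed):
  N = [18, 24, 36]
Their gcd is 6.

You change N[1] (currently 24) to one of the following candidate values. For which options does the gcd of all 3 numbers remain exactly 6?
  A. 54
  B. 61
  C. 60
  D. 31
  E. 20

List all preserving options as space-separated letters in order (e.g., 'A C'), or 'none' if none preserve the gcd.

Old gcd = 6; gcd of others (without N[1]) = 18
New gcd for candidate v: gcd(18, v). Preserves old gcd iff gcd(18, v) = 6.
  Option A: v=54, gcd(18,54)=18 -> changes
  Option B: v=61, gcd(18,61)=1 -> changes
  Option C: v=60, gcd(18,60)=6 -> preserves
  Option D: v=31, gcd(18,31)=1 -> changes
  Option E: v=20, gcd(18,20)=2 -> changes

Answer: C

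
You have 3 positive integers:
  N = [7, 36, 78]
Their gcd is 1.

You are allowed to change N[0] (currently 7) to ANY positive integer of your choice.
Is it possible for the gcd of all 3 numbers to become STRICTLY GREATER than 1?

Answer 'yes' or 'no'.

Answer: yes

Derivation:
Current gcd = 1
gcd of all OTHER numbers (without N[0]=7): gcd([36, 78]) = 6
The new gcd after any change is gcd(6, new_value).
This can be at most 6.
Since 6 > old gcd 1, the gcd CAN increase (e.g., set N[0] = 6).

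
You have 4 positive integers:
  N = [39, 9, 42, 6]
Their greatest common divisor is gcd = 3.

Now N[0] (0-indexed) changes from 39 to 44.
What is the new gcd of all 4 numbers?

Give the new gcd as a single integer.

Numbers: [39, 9, 42, 6], gcd = 3
Change: index 0, 39 -> 44
gcd of the OTHER numbers (without index 0): gcd([9, 42, 6]) = 3
New gcd = gcd(g_others, new_val) = gcd(3, 44) = 1

Answer: 1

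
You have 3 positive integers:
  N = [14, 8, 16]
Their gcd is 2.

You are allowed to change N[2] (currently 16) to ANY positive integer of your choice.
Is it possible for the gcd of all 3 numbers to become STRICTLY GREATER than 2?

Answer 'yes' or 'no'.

Current gcd = 2
gcd of all OTHER numbers (without N[2]=16): gcd([14, 8]) = 2
The new gcd after any change is gcd(2, new_value).
This can be at most 2.
Since 2 = old gcd 2, the gcd can only stay the same or decrease.

Answer: no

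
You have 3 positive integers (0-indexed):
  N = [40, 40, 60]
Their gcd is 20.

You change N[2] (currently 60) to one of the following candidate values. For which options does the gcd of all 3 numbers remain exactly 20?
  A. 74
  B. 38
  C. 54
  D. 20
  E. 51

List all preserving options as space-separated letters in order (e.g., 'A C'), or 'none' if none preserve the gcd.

Old gcd = 20; gcd of others (without N[2]) = 40
New gcd for candidate v: gcd(40, v). Preserves old gcd iff gcd(40, v) = 20.
  Option A: v=74, gcd(40,74)=2 -> changes
  Option B: v=38, gcd(40,38)=2 -> changes
  Option C: v=54, gcd(40,54)=2 -> changes
  Option D: v=20, gcd(40,20)=20 -> preserves
  Option E: v=51, gcd(40,51)=1 -> changes

Answer: D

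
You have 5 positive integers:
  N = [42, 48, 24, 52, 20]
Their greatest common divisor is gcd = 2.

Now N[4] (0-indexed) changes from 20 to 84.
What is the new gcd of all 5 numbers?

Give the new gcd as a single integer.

Numbers: [42, 48, 24, 52, 20], gcd = 2
Change: index 4, 20 -> 84
gcd of the OTHER numbers (without index 4): gcd([42, 48, 24, 52]) = 2
New gcd = gcd(g_others, new_val) = gcd(2, 84) = 2

Answer: 2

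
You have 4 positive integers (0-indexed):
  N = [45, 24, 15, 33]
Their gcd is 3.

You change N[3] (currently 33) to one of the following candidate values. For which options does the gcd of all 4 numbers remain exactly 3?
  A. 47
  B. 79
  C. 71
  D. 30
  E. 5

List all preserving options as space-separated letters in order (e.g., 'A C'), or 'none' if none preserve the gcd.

Old gcd = 3; gcd of others (without N[3]) = 3
New gcd for candidate v: gcd(3, v). Preserves old gcd iff gcd(3, v) = 3.
  Option A: v=47, gcd(3,47)=1 -> changes
  Option B: v=79, gcd(3,79)=1 -> changes
  Option C: v=71, gcd(3,71)=1 -> changes
  Option D: v=30, gcd(3,30)=3 -> preserves
  Option E: v=5, gcd(3,5)=1 -> changes

Answer: D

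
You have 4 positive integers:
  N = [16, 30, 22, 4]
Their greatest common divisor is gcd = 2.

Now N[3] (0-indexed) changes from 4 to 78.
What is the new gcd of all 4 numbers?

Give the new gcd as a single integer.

Answer: 2

Derivation:
Numbers: [16, 30, 22, 4], gcd = 2
Change: index 3, 4 -> 78
gcd of the OTHER numbers (without index 3): gcd([16, 30, 22]) = 2
New gcd = gcd(g_others, new_val) = gcd(2, 78) = 2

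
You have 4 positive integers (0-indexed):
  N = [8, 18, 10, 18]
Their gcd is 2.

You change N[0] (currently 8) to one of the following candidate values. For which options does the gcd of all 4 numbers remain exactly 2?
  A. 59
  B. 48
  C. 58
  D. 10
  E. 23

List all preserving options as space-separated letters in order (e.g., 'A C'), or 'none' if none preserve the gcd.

Answer: B C D

Derivation:
Old gcd = 2; gcd of others (without N[0]) = 2
New gcd for candidate v: gcd(2, v). Preserves old gcd iff gcd(2, v) = 2.
  Option A: v=59, gcd(2,59)=1 -> changes
  Option B: v=48, gcd(2,48)=2 -> preserves
  Option C: v=58, gcd(2,58)=2 -> preserves
  Option D: v=10, gcd(2,10)=2 -> preserves
  Option E: v=23, gcd(2,23)=1 -> changes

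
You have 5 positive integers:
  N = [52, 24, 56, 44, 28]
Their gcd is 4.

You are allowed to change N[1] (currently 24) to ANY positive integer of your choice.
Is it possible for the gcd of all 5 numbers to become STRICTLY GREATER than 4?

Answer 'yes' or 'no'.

Answer: no

Derivation:
Current gcd = 4
gcd of all OTHER numbers (without N[1]=24): gcd([52, 56, 44, 28]) = 4
The new gcd after any change is gcd(4, new_value).
This can be at most 4.
Since 4 = old gcd 4, the gcd can only stay the same or decrease.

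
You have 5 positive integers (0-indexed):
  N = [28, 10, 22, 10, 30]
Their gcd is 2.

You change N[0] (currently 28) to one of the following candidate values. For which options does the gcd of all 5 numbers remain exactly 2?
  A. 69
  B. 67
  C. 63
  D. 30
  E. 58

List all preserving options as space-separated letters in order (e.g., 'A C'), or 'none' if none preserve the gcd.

Old gcd = 2; gcd of others (without N[0]) = 2
New gcd for candidate v: gcd(2, v). Preserves old gcd iff gcd(2, v) = 2.
  Option A: v=69, gcd(2,69)=1 -> changes
  Option B: v=67, gcd(2,67)=1 -> changes
  Option C: v=63, gcd(2,63)=1 -> changes
  Option D: v=30, gcd(2,30)=2 -> preserves
  Option E: v=58, gcd(2,58)=2 -> preserves

Answer: D E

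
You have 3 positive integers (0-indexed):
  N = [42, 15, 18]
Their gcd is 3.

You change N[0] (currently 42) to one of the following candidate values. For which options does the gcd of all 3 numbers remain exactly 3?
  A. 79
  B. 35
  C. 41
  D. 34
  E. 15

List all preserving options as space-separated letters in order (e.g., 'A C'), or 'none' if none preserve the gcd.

Old gcd = 3; gcd of others (without N[0]) = 3
New gcd for candidate v: gcd(3, v). Preserves old gcd iff gcd(3, v) = 3.
  Option A: v=79, gcd(3,79)=1 -> changes
  Option B: v=35, gcd(3,35)=1 -> changes
  Option C: v=41, gcd(3,41)=1 -> changes
  Option D: v=34, gcd(3,34)=1 -> changes
  Option E: v=15, gcd(3,15)=3 -> preserves

Answer: E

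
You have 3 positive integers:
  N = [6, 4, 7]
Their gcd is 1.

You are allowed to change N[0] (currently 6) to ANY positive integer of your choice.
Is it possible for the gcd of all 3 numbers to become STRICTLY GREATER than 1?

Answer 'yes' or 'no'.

Current gcd = 1
gcd of all OTHER numbers (without N[0]=6): gcd([4, 7]) = 1
The new gcd after any change is gcd(1, new_value).
This can be at most 1.
Since 1 = old gcd 1, the gcd can only stay the same or decrease.

Answer: no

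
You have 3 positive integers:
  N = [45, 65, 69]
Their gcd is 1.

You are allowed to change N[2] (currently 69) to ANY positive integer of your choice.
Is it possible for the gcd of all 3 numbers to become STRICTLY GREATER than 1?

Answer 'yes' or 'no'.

Answer: yes

Derivation:
Current gcd = 1
gcd of all OTHER numbers (without N[2]=69): gcd([45, 65]) = 5
The new gcd after any change is gcd(5, new_value).
This can be at most 5.
Since 5 > old gcd 1, the gcd CAN increase (e.g., set N[2] = 5).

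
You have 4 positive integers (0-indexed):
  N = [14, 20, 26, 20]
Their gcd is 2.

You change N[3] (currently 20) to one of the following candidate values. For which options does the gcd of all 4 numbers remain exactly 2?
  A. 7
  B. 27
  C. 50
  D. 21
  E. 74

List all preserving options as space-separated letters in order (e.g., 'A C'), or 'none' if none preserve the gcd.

Old gcd = 2; gcd of others (without N[3]) = 2
New gcd for candidate v: gcd(2, v). Preserves old gcd iff gcd(2, v) = 2.
  Option A: v=7, gcd(2,7)=1 -> changes
  Option B: v=27, gcd(2,27)=1 -> changes
  Option C: v=50, gcd(2,50)=2 -> preserves
  Option D: v=21, gcd(2,21)=1 -> changes
  Option E: v=74, gcd(2,74)=2 -> preserves

Answer: C E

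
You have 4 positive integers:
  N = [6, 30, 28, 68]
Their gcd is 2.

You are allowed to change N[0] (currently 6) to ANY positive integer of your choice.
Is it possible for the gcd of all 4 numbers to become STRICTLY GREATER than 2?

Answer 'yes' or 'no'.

Current gcd = 2
gcd of all OTHER numbers (without N[0]=6): gcd([30, 28, 68]) = 2
The new gcd after any change is gcd(2, new_value).
This can be at most 2.
Since 2 = old gcd 2, the gcd can only stay the same or decrease.

Answer: no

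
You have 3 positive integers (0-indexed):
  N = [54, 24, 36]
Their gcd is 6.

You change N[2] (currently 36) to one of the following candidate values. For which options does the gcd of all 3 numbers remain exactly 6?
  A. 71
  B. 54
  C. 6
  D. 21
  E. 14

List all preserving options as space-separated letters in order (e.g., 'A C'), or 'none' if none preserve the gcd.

Answer: B C

Derivation:
Old gcd = 6; gcd of others (without N[2]) = 6
New gcd for candidate v: gcd(6, v). Preserves old gcd iff gcd(6, v) = 6.
  Option A: v=71, gcd(6,71)=1 -> changes
  Option B: v=54, gcd(6,54)=6 -> preserves
  Option C: v=6, gcd(6,6)=6 -> preserves
  Option D: v=21, gcd(6,21)=3 -> changes
  Option E: v=14, gcd(6,14)=2 -> changes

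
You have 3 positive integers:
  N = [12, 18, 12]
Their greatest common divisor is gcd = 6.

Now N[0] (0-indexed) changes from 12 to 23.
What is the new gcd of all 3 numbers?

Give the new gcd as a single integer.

Numbers: [12, 18, 12], gcd = 6
Change: index 0, 12 -> 23
gcd of the OTHER numbers (without index 0): gcd([18, 12]) = 6
New gcd = gcd(g_others, new_val) = gcd(6, 23) = 1

Answer: 1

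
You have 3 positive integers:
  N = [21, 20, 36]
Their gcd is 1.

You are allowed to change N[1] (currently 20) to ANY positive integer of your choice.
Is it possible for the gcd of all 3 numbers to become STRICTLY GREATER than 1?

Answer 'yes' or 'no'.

Answer: yes

Derivation:
Current gcd = 1
gcd of all OTHER numbers (without N[1]=20): gcd([21, 36]) = 3
The new gcd after any change is gcd(3, new_value).
This can be at most 3.
Since 3 > old gcd 1, the gcd CAN increase (e.g., set N[1] = 3).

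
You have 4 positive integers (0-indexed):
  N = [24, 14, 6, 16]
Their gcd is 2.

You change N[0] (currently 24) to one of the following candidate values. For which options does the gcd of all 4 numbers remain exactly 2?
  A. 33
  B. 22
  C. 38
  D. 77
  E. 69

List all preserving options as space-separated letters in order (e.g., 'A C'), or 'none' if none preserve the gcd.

Answer: B C

Derivation:
Old gcd = 2; gcd of others (without N[0]) = 2
New gcd for candidate v: gcd(2, v). Preserves old gcd iff gcd(2, v) = 2.
  Option A: v=33, gcd(2,33)=1 -> changes
  Option B: v=22, gcd(2,22)=2 -> preserves
  Option C: v=38, gcd(2,38)=2 -> preserves
  Option D: v=77, gcd(2,77)=1 -> changes
  Option E: v=69, gcd(2,69)=1 -> changes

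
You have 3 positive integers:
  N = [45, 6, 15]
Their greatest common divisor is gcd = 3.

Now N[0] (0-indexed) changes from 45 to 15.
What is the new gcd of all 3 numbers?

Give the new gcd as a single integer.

Numbers: [45, 6, 15], gcd = 3
Change: index 0, 45 -> 15
gcd of the OTHER numbers (without index 0): gcd([6, 15]) = 3
New gcd = gcd(g_others, new_val) = gcd(3, 15) = 3

Answer: 3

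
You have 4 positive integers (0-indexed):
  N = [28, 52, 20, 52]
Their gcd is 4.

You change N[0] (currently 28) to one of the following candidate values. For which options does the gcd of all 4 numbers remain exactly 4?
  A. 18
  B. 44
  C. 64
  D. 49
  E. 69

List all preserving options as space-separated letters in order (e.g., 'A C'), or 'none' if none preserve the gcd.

Answer: B C

Derivation:
Old gcd = 4; gcd of others (without N[0]) = 4
New gcd for candidate v: gcd(4, v). Preserves old gcd iff gcd(4, v) = 4.
  Option A: v=18, gcd(4,18)=2 -> changes
  Option B: v=44, gcd(4,44)=4 -> preserves
  Option C: v=64, gcd(4,64)=4 -> preserves
  Option D: v=49, gcd(4,49)=1 -> changes
  Option E: v=69, gcd(4,69)=1 -> changes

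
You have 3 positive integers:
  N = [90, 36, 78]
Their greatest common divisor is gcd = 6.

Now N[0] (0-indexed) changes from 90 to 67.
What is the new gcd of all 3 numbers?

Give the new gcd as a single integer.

Numbers: [90, 36, 78], gcd = 6
Change: index 0, 90 -> 67
gcd of the OTHER numbers (without index 0): gcd([36, 78]) = 6
New gcd = gcd(g_others, new_val) = gcd(6, 67) = 1

Answer: 1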